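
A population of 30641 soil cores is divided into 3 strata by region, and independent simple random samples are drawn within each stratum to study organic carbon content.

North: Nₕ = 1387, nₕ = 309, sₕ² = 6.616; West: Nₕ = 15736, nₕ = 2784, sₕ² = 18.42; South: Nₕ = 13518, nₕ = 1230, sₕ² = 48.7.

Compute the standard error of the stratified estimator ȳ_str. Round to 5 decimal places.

0.09206

Var(ȳ_str) = Σₕ Wₕ²(1 − fₕ)sₕ²/nₕ with Wₕ = Nₕ/N, N = 30641.
North: Wₕ = 0.04526615; term = 0.04526615²·(1 − 0.22278298)·6.616/309 = 3.4097801 × 10^-5.
West: Wₕ = 0.51356026; term = 0.51356026²·(1 − 0.17691917)·18.42/2784 = 0.0014363018.
South: Wₕ = 0.44117359; term = 0.44117359²·(1 − 0.09098979)·48.7/1230 = 0.0070050562.
Sum = 0.0084754558.
SE = √(0.0084754558) = 0.09206.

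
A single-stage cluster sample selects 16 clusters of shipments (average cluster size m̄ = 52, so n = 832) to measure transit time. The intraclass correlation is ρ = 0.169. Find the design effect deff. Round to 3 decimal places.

deff = 1 + (52 − 1)·0.169 = 1 + 8.619 = 9.619.

9.619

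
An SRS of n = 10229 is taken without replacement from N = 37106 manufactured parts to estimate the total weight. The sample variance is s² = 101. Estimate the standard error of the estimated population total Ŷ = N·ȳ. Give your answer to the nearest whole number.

3138

Var(Ŷ) = N²·Var(ȳ) = N²·(1 − n/N)·s²/n.
f = 10229/37106 = 0.27566970; Var(ȳ) = 0.72433030·101/10229 = 0.0071519562.
Var(Ŷ) = 37106² · 0.0071519562 = 9.8472083 × 10^6.
SE(Ŷ) = √(9.8472083 × 10^6) = 3138.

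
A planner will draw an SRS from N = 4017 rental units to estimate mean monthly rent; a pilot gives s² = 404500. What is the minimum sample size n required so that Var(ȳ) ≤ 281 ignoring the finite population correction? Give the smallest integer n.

Without fpc, n₀ = s²/D = 404500/281 = 1439.5018.
Rounding up, n = 1440.

1440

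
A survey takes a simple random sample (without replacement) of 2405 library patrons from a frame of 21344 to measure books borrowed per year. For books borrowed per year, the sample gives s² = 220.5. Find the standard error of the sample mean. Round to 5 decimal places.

0.28522

Under SRS without replacement, Var(ȳ) = (1 − f)·s²/n with f = n/N = 2405/21344 = 0.11267804.
Var(ȳ) = (1 − 0.11267804)·220.5/2405 = 0.88732196·0.091683992 = 0.08135322.
SE(ȳ) = √(0.08135322) = 0.28522.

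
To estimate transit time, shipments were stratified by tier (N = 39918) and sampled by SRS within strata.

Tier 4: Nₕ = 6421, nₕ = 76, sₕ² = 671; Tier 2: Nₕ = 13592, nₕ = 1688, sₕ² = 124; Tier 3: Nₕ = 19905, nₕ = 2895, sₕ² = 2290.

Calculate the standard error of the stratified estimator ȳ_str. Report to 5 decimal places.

Var(ȳ_str) = Σₕ Wₕ²(1 − fₕ)sₕ²/nₕ with Wₕ = Nₕ/N, N = 39918.
Tier 4: Wₕ = 0.16085475; term = 0.16085475²·(1 − 0.01183616)·671/76 = 0.22573852.
Tier 2: Wₕ = 0.34049802; term = 0.34049802²·(1 − 0.12419070)·124/1688 = 0.0074591266.
Tier 3: Wₕ = 0.49864723; term = 0.49864723²·(1 − 0.14544084)·2290/2895 = 0.16807993.
Sum = 0.40127758.
SE = √(0.40127758) = 0.63346.

0.63346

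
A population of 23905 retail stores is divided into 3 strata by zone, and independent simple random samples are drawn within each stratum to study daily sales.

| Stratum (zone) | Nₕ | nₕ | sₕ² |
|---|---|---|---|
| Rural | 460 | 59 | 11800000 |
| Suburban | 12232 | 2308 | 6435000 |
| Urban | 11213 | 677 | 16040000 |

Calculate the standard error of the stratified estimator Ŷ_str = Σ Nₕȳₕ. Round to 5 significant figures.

1.7817 × 10^6

Var(Ŷ_str) = Σₕ Nₕ²(1 − fₕ)sₕ²/nₕ.
Rural: 460²·(1 − 59/460)·11800000/59 = 3.6892 × 10^10.
Suburban: 12232²·(1 − 2308/12232)·6435000/2308 = 3.3845191 × 10^11.
Urban: 11213²·(1 − 677/11213)·16040000/677 = 2.7990669 × 10^12.
Sum = 3.1744108 × 10^12.
SE = √(3.1744108 × 10^12) = 1.7817 × 10^6.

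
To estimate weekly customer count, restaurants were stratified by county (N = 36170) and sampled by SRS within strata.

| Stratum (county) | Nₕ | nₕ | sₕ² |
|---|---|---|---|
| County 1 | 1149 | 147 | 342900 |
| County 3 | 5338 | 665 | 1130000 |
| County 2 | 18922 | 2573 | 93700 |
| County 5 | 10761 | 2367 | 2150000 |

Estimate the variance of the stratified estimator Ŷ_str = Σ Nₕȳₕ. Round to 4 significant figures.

Var(Ŷ_str) = Σₕ Nₕ²(1 − fₕ)sₕ²/nₕ.
County 1: 1149²·(1 − 147/1149)·342900/147 = 2.6855788 × 10^9.
County 3: 5338²·(1 − 665/5338)·1130000/665 = 4.2386851 × 10^10.
County 2: 18922²·(1 − 2573/18922)·93700/2573 = 1.1265696 × 10^10.
County 5: 10761²·(1 − 2367/10761)·2150000/2367 = 8.2046829 × 10^10.
Sum = 1.3838495 × 10^11.

1.384 × 10^11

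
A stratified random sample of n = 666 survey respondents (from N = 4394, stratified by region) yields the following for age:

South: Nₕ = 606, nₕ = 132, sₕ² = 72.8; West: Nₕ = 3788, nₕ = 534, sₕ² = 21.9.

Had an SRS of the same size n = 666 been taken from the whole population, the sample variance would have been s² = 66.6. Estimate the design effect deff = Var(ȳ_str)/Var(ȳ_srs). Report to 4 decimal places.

0.4053

Var(ȳ_str) = Σ Wₕ²(1−fₕ)sₕ²/nₕ with Wₕ = Nₕ/4394:
  South: (606/4394)²·(1−132/606)·72.8/132 = 0.0082051837
  West: (3788/4394)²·(1−534/3788)·21.9/534 = 0.026182449
  → Var(ȳ_str) = 0.034387633.
Var(ȳ_srs) = (1 − 666/4394)·66.6/666 = 0.084842968.
deff = 0.034387633 / 0.084842968 = 0.4053.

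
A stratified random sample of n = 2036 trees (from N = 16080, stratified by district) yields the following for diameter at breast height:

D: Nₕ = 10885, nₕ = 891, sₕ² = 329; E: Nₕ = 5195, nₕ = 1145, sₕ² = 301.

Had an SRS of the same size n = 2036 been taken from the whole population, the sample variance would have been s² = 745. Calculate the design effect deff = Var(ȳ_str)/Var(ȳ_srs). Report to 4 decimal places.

Var(ȳ_str) = Σ Wₕ²(1−fₕ)sₕ²/nₕ with Wₕ = Nₕ/16080:
  D: (10885/16080)²·(1−891/10885)·329/891 = 0.15535094
  E: (5195/16080)²·(1−1145/5195)·301/1145 = 0.021390922
  → Var(ȳ_str) = 0.17674186.
Var(ȳ_srs) = (1 − 2036/16080)·745/2036 = 0.31958271.
deff = 0.17674186 / 0.31958271 = 0.5530.

0.5530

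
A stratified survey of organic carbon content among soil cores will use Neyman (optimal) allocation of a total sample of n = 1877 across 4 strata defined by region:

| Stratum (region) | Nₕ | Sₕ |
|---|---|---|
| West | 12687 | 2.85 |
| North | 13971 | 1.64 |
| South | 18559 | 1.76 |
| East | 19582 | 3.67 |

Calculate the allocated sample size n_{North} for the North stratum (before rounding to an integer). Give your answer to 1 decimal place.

262.9

Neyman allocation: nₕ = n·NₕSₕ / Σⱼ NⱼSⱼ.
Σ NⱼSⱼ = 12687·2.85 + 13971·1.64 + 18559·1.76 + 19582·3.67 = 163600.17.
n_{North} = 1877·13971·1.64 / 163600.17 = 262.9.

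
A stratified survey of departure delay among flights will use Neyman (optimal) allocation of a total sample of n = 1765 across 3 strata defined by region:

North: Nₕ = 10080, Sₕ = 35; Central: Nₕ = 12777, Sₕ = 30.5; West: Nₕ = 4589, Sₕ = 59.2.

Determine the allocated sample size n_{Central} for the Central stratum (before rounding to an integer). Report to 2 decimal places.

Neyman allocation: nₕ = n·NₕSₕ / Σⱼ NⱼSⱼ.
Σ NⱼSⱼ = 10080·35 + 12777·30.5 + 4589·59.2 = 1.0141673 × 10^6.
n_{Central} = 1765·12777·30.5 / (1.0141673 × 10^6) = 678.21.

678.21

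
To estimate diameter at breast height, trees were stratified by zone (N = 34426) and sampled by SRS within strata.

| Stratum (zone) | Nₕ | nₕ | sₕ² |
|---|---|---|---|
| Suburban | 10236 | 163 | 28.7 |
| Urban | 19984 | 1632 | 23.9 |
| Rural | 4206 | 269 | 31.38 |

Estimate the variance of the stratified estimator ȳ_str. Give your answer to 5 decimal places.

0.02148

Var(ȳ_str) = Σₕ Wₕ²(1 − fₕ)sₕ²/nₕ with Wₕ = Nₕ/N, N = 34426.
Suburban: Wₕ = 0.29733341; term = 0.29733341²·(1 − 0.01592419)·28.7/163 = 0.01531829.
Urban: Wₕ = 0.58049149; term = 0.58049149²·(1 − 0.08166533)·23.9/1632 = 0.0045317969.
Rural: Wₕ = 0.12217510; term = 0.12217510²·(1 − 0.06395625)·31.38/269 = 0.0016299047.
Sum = 0.021479992.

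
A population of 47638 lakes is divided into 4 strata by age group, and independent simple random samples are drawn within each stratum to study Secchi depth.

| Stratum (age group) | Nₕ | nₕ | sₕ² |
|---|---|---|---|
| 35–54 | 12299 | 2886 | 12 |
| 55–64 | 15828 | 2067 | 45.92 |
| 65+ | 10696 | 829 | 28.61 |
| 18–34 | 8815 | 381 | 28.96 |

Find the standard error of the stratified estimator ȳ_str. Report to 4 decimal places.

0.0802

Var(ȳ_str) = Σₕ Wₕ²(1 − fₕ)sₕ²/nₕ with Wₕ = Nₕ/N, N = 47638.
35–54: Wₕ = 0.25817625; term = 0.25817625²·(1 − 0.23465322)·12/2886 = 2.1211713 × 10^-4.
55–64: Wₕ = 0.33225576; term = 0.33225576²·(1 − 0.13059136)·45.92/2067 = 0.0021322121.
65+: Wₕ = 0.22452664; term = 0.22452664²·(1 − 0.07750561)·28.61/829 = 0.0016049548.
18–34: Wₕ = 0.18504135; term = 0.18504135²·(1 − 0.04322178)·28.96/381 = 0.0024901325.
Sum = 0.0064394165.
SE = √(0.0064394165) = 0.0802.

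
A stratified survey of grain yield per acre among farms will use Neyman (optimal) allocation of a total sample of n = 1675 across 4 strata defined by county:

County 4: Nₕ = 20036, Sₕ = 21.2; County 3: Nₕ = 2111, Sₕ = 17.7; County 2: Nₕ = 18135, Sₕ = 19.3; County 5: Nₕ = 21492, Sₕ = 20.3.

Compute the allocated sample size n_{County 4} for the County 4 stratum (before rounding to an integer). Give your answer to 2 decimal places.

569.90

Neyman allocation: nₕ = n·NₕSₕ / Σⱼ NⱼSⱼ.
Σ NⱼSⱼ = 20036·21.2 + 2111·17.7 + 18135·19.3 + 21492·20.3 = 1.248421 × 10^6.
n_{County 4} = 1675·20036·21.2 / (1.248421 × 10^6) = 569.90.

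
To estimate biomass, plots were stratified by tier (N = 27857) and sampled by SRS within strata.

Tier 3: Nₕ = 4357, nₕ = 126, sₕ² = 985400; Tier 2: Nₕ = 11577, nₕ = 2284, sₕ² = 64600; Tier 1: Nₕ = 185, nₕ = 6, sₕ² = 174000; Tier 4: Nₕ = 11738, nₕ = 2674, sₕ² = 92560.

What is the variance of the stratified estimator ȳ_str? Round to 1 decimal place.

195.7

Var(ȳ_str) = Σₕ Wₕ²(1 − fₕ)sₕ²/nₕ with Wₕ = Nₕ/N, N = 27857.
Tier 3: Wₕ = 0.15640593; term = 0.15640593²·(1 − 0.02891898)·985400/126 = 185.78212.
Tier 2: Wₕ = 0.41558675; term = 0.41558675²·(1 − 0.19728773)·64600/2284 = 3.9212064.
Tier 1: Wₕ = 0.00664106; term = 0.00664106²·(1 − 0.03243243)·174000/6 = 1.2375253.
Tier 4: Wₕ = 0.42136626; term = 0.42136626²·(1 − 0.22780712)·92560/2674 = 4.7457762.
Sum = 195.68663.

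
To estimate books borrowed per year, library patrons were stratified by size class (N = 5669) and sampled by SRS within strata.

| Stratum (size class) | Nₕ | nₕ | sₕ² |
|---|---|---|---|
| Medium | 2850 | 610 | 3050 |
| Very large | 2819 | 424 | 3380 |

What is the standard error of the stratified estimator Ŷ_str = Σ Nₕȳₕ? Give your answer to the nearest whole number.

Var(Ŷ_str) = Σₕ Nₕ²(1 − fₕ)sₕ²/nₕ.
Medium: 2850²·(1 − 610/2850)·3050/610 = 3.192 × 10^7.
Very large: 2819²·(1 − 424/2819)·3380/424 = 5.382096 × 10^7.
Sum = 8.574096 × 10^7.
SE = √(8.574096 × 10^7) = 9260.

9260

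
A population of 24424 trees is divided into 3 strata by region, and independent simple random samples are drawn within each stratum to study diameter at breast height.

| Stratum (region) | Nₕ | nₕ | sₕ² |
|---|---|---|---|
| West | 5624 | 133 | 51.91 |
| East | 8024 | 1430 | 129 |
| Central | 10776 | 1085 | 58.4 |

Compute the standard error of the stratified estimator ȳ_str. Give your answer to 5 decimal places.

Var(ȳ_str) = Σₕ Wₕ²(1 − fₕ)sₕ²/nₕ with Wₕ = Nₕ/N, N = 24424.
West: Wₕ = 0.23026531; term = 0.23026531²·(1 − 0.02364865)·51.91/133 = 0.020205172.
East: Wₕ = 0.32852932; term = 0.32852932²·(1 − 0.17821535)·129/1430 = 0.0080012889.
Central: Wₕ = 0.44120537; term = 0.44120537²·(1 − 0.10068671)·58.4/1085 = 0.0094227073.
Sum = 0.037629168.
SE = √(0.037629168) = 0.19398.

0.19398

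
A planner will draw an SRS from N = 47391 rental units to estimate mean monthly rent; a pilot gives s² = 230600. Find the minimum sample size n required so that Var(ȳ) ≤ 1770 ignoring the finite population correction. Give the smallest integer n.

131

Without fpc, n₀ = s²/D = 230600/1770 = 130.2825.
Rounding up, n = 131.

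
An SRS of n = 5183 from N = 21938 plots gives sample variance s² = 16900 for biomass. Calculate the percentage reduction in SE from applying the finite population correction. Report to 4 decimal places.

f = n/N = 5183/21938 = 0.23625672.
SE_no-fpc = √(s²/n) = 1.8057297; SE_fpc = √((1−f)s²/n) = 1.5780707.
Ratio = √(1−f) = 0.87392407. Reduction = 100·(1 − 0.87392407) = 12.6076%.

12.6076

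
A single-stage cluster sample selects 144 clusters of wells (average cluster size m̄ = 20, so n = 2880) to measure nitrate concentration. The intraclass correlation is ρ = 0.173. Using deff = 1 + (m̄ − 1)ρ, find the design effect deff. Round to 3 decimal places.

deff = 1 + (20 − 1)·0.173 = 1 + 3.287 = 4.287.

4.287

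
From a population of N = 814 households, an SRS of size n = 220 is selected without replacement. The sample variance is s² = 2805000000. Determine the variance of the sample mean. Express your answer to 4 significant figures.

9.304 × 10^6

Under SRS without replacement, Var(ȳ) = (1 − f)·s²/n with f = n/N = 220/814 = 0.27027027.
Var(ȳ) = (1 − 0.27027027)·2805000000/220 = 0.72972973·1.275 × 10^7 = 9.3040541 × 10^6.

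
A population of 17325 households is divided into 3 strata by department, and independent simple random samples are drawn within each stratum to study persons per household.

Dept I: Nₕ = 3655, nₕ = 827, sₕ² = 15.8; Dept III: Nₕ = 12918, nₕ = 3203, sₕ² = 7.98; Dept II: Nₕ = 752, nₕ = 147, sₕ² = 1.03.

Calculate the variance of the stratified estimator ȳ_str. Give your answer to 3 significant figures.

0.00171

Var(ȳ_str) = Σₕ Wₕ²(1 − fₕ)sₕ²/nₕ with Wₕ = Nₕ/N, N = 17325.
Dept I: Wₕ = 0.21096681; term = 0.21096681²·(1 − 0.22626539)·15.8/827 = 6.5791816 × 10^-4.
Dept III: Wₕ = 0.74562771; term = 0.74562771²·(1 − 0.24794860)·7.98/3203 = 0.0010416877.
Dept II: Wₕ = 0.04340548; term = 0.04340548²·(1 − 0.19547872)·1.03/147 = 1.062054 × 10^-5.
Sum = 0.0017102264.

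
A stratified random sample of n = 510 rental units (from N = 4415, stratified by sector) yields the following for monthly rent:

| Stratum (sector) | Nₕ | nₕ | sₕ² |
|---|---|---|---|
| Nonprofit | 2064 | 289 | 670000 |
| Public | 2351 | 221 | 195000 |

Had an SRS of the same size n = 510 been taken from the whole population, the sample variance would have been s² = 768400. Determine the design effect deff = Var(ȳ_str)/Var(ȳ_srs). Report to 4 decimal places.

0.4971

Var(ȳ_str) = Σ Wₕ²(1−fₕ)sₕ²/nₕ with Wₕ = Nₕ/4415:
  Nonprofit: (2064/4415)²·(1−289/2064)·670000/289 = 435.73615
  Public: (2351/4415)²·(1−221/2351)·195000/221 = 226.67997
  → Var(ȳ_str) = 662.41612.
Var(ȳ_srs) = (1 − 510/4415)·768400/510 = 1332.6236.
deff = 662.41612 / 1332.6236 = 0.4971.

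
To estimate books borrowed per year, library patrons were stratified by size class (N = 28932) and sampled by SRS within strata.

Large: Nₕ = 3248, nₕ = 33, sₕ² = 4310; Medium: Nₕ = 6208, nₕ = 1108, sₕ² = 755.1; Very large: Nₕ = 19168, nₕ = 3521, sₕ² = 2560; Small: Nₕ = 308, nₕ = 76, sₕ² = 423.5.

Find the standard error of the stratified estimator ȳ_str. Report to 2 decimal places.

1.38

Var(ȳ_str) = Σₕ Wₕ²(1 − fₕ)sₕ²/nₕ with Wₕ = Nₕ/N, N = 28932.
Large: Wₕ = 0.11226324; term = 0.11226324²·(1 − 0.01016010)·4310/33 = 1.6293088.
Medium: Wₕ = 0.21457210; term = 0.21457210²·(1 − 0.17847938)·755.1/1108 = 0.02577684.
Very large: Wₕ = 0.66251901; term = 0.66251901²·(1 − 0.18369157)·2560/3521 = 0.26051031.
Small: Wₕ = 0.01064565; term = 0.01064565²·(1 − 0.24675325)·423.5/76 = 4.7568736 × 10^-4.
Sum = 1.9160716.
SE = √(1.9160716) = 1.38.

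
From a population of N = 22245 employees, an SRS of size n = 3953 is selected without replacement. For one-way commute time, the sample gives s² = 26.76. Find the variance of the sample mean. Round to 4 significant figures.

0.005567

Under SRS without replacement, Var(ȳ) = (1 − f)·s²/n with f = n/N = 3953/22245 = 0.17770285.
Var(ȳ) = (1 − 0.17770285)·26.76/3953 = 0.82229715·0.0067695421 = 0.0055665752.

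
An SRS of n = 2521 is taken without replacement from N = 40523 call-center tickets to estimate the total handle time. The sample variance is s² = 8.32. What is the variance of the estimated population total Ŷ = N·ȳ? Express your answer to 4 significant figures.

Var(Ŷ) = N²·Var(ȳ) = N²·(1 − n/N)·s²/n.
f = 2521/40523 = 0.06221158; Var(ȳ) = 0.93778842·8.32/2521 = 0.0030949622.
Var(Ŷ) = 40523² · 0.0030949622 = 5.0822793 × 10^6.

5.082 × 10^6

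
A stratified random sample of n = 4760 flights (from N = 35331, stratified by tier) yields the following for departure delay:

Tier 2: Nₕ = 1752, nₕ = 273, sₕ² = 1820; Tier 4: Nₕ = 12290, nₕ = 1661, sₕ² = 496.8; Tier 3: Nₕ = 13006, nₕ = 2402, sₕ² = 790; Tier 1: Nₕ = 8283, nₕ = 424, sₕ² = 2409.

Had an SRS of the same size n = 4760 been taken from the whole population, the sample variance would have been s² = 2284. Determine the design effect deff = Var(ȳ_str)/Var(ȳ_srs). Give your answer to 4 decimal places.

Var(ȳ_str) = Σ Wₕ²(1−fₕ)sₕ²/nₕ with Wₕ = Nₕ/35331:
  Tier 2: (1752/35331)²·(1−273/1752)·1820/273 = 0.013838823
  Tier 4: (12290/35331)²·(1−1661/12290)·496.8/1661 = 0.031300003
  Tier 3: (13006/35331)²·(1−2402/13006)·790/2402 = 0.036337555
  Tier 1: (8283/35331)²·(1−424/8283)·2409/424 = 0.29628798
  → Var(ȳ_str) = 0.37776436.
Var(ȳ_srs) = (1 − 4760/35331)·2284/4760 = 0.41518615.
deff = 0.37776436 / 0.41518615 = 0.9099.

0.9099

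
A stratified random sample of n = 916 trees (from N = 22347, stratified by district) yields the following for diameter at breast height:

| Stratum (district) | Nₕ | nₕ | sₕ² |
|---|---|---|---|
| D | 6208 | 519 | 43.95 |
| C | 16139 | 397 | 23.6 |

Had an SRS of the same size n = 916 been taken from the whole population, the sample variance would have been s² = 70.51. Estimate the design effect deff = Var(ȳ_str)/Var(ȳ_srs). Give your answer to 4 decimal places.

0.4908

Var(ȳ_str) = Σ Wₕ²(1−fₕ)sₕ²/nₕ with Wₕ = Nₕ/22347:
  D: (6208/22347)²·(1−519/6208)·43.95/519 = 0.0059888124
  C: (16139/22347)²·(1−397/16139)·23.6/397 = 0.030242631
  → Var(ȳ_str) = 0.036231443.
Var(ȳ_srs) = (1 − 916/22347)·70.51/916 = 0.073820749.
deff = 0.036231443 / 0.073820749 = 0.4908.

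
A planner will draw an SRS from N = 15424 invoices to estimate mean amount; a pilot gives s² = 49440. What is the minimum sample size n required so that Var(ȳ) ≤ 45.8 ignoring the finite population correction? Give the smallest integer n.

Without fpc, n₀ = s²/D = 49440/45.8 = 1079.4760.
Rounding up, n = 1080.

1080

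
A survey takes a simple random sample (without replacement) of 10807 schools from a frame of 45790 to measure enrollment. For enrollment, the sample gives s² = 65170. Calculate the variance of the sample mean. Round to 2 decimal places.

4.61

Under SRS without replacement, Var(ȳ) = (1 − f)·s²/n with f = n/N = 10807/45790 = 0.23601223.
Var(ȳ) = (1 − 0.23601223)·65170/10807 = 0.76398777·6.0303507 = 4.6071142.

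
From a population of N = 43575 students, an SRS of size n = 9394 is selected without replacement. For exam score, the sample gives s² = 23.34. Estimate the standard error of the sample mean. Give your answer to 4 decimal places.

Under SRS without replacement, Var(ȳ) = (1 − f)·s²/n with f = n/N = 9394/43575 = 0.21558233.
Var(ȳ) = (1 − 0.21558233)·23.34/9394 = 0.78441767·0.0024845646 = 0.0019489364.
SE(ȳ) = √(0.0019489364) = 0.0441.

0.0441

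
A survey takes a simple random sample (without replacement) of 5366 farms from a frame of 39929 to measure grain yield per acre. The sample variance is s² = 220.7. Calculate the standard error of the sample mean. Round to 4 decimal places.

Under SRS without replacement, Var(ȳ) = (1 − f)·s²/n with f = n/N = 5366/39929 = 0.13438854.
Var(ȳ) = (1 − 0.13438854)·220.7/5366 = 0.86561146·0.041129333 = 0.035602022.
SE(ȳ) = √(0.035602022) = 0.1887.

0.1887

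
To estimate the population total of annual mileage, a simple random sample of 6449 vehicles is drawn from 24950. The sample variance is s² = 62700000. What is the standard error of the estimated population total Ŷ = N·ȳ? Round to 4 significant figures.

2.118 × 10^6

Var(Ŷ) = N²·Var(ȳ) = N²·(1 − n/N)·s²/n.
f = 6449/24950 = 0.25847695; Var(ȳ) = 0.74152305·62700000/6449 = 7209.4115.
Var(Ŷ) = 24950² · 7209.4115 = 4.4878767 × 10^12.
SE(Ŷ) = √(4.4878767 × 10^12) = 2.118 × 10^6.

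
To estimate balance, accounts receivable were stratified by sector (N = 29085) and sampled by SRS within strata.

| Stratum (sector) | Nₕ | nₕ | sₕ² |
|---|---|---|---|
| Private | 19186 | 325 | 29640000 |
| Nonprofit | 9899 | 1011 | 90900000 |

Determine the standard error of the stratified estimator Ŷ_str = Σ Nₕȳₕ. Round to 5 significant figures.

Var(Ŷ_str) = Σₕ Nₕ²(1 − fₕ)sₕ²/nₕ.
Private: 19186²·(1 − 325/19186)·29640000/325 = 3.3002284 × 10^13.
Nonprofit: 9899²·(1 − 1011/9899)·90900000/1011 = 7.9105758 × 10^12.
Sum = 4.091286 × 10^13.
SE = √(4.091286 × 10^13) = 6.3963 × 10^6.

6.3963 × 10^6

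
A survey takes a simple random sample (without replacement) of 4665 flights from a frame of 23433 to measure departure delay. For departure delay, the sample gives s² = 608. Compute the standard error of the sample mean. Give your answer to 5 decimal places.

0.32309

Under SRS without replacement, Var(ȳ) = (1 − f)·s²/n with f = n/N = 4665/23433 = 0.19907822.
Var(ȳ) = (1 − 0.19907822)·608/4665 = 0.80092178·0.13033226 = 0.10438595.
SE(ȳ) = √(0.10438595) = 0.32309.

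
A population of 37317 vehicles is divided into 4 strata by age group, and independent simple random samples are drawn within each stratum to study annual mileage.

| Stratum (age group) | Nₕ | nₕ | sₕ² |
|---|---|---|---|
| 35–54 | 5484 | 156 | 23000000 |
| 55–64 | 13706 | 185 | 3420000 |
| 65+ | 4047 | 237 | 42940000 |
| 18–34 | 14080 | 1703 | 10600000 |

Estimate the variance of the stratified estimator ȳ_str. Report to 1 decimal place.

Var(ȳ_str) = Σₕ Wₕ²(1 − fₕ)sₕ²/nₕ with Wₕ = Nₕ/N, N = 37317.
35–54: Wₕ = 0.14695715; term = 0.14695715²·(1 − 0.02844639)·23000000/156 = 3093.5095.
55–64: Wₕ = 0.36728569; term = 0.36728569²·(1 − 0.01349774)·3420000/185 = 2460.1437.
65+: Wₕ = 0.10844923; term = 0.10844923²·(1 − 0.05856190)·42940000/237 = 2006.127.
18–34: Wₕ = 0.37730793; term = 0.37730793²·(1 − 0.12095170)·10600000/1703 = 778.92531.
Sum = 8338.7055.

8338.7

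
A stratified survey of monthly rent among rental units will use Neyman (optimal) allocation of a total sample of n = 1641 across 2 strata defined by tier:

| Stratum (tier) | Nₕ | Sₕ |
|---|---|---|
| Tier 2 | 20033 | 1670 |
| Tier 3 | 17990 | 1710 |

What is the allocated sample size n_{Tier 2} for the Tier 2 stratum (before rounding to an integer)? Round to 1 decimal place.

854.9

Neyman allocation: nₕ = n·NₕSₕ / Σⱼ NⱼSⱼ.
Σ NⱼSⱼ = 20033·1670 + 17990·1710 = 6.421801 × 10^7.
n_{Tier 2} = 1641·20033·1670 / (6.421801 × 10^7) = 854.9.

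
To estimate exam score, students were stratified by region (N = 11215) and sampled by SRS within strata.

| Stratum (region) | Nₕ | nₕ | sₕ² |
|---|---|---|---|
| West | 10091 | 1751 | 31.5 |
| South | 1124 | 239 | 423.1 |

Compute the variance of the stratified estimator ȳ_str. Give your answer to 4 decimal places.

0.0260

Var(ȳ_str) = Σₕ Wₕ²(1 − fₕ)sₕ²/nₕ with Wₕ = Nₕ/N, N = 11215.
West: Wₕ = 0.89977708; term = 0.89977708²·(1 − 0.17352096)·31.5/1751 = 0.012037218.
South: Wₕ = 0.10022292; term = 0.10022292²·(1 − 0.21263345)·423.1/239 = 0.014000906.
Sum = 0.026038124.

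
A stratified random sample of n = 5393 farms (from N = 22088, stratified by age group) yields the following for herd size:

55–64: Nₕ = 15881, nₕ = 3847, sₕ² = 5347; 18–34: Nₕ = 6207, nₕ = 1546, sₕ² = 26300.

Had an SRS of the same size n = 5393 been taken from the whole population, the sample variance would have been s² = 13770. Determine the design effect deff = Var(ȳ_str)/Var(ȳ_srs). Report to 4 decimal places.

0.8048

Var(ȳ_str) = Σ Wₕ²(1−fₕ)sₕ²/nₕ with Wₕ = Nₕ/22088:
  55–64: (15881/22088)²·(1−3847/15881)·5347/3847 = 0.54445635
  18–34: (6207/22088)²·(1−1546/6207)·26300/1546 = 1.008775
  → Var(ȳ_str) = 1.5532314.
Var(ȳ_srs) = (1 − 5393/22088)·13770/5393 = 1.9298944.
deff = 1.5532314 / 1.9298944 = 0.8048.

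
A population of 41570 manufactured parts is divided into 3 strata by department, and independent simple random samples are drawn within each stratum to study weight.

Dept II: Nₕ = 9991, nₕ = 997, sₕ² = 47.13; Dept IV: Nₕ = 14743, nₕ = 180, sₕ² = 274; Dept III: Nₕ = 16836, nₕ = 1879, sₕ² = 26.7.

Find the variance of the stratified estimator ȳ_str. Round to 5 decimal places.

Var(ȳ_str) = Σₕ Wₕ²(1 − fₕ)sₕ²/nₕ with Wₕ = Nₕ/N, N = 41570.
Dept II: Wₕ = 0.24034159; term = 0.24034159²·(1 − 0.09978981)·47.13/997 = 0.0024581256.
Dept IV: Wₕ = 0.35465480; term = 0.35465480²·(1 − 0.01220918)·274/180 = 0.18912752.
Dept III: Wₕ = 0.40500361; term = 0.40500361²·(1 − 0.11160608)·26.7/1879 = 0.0020706555.
Sum = 0.1936563.

0.19366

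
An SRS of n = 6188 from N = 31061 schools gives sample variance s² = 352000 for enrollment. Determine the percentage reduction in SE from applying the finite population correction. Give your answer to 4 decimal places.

f = n/N = 6188/31061 = 0.19922089.
SE_no-fpc = √(s²/n) = 7.5421676; SE_fpc = √((1−f)s²/n) = 6.7492039.
Ratio = √(1−f) = 0.89486262. Reduction = 100·(1 − 0.89486262) = 10.5137%.

10.5137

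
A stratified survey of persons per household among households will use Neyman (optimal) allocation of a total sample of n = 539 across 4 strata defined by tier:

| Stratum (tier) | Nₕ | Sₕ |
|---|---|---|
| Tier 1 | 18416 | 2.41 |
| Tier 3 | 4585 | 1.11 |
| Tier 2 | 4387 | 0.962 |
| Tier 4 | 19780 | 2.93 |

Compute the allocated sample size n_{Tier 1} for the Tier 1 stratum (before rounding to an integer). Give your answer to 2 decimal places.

Neyman allocation: nₕ = n·NₕSₕ / Σⱼ NⱼSⱼ.
Σ NⱼSⱼ = 18416·2.41 + 4585·1.11 + 4387·0.962 + 19780·2.93 = 111647.6.
n_{Tier 1} = 539·18416·2.41 / 111647.6 = 214.27.

214.27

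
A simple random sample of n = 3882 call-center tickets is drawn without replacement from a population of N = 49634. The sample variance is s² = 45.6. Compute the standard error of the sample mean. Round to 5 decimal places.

0.10406

Under SRS without replacement, Var(ȳ) = (1 − f)·s²/n with f = n/N = 3882/49634 = 0.07821252.
Var(ȳ) = (1 − 0.07821252)·45.6/3882 = 0.92178748·0.011746522 = 0.010827797.
SE(ȳ) = √(0.010827797) = 0.10406.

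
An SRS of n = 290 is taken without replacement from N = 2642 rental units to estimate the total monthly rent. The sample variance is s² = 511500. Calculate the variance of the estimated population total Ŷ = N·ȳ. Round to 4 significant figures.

Var(Ŷ) = N²·Var(ȳ) = N²·(1 − n/N)·s²/n.
f = 290/2642 = 0.10976533; Var(ȳ) = 0.89023467·511500/290 = 1570.1898.
Var(Ŷ) = 2642² · 1570.1898 = 1.0960182 × 10^10.

1.096 × 10^10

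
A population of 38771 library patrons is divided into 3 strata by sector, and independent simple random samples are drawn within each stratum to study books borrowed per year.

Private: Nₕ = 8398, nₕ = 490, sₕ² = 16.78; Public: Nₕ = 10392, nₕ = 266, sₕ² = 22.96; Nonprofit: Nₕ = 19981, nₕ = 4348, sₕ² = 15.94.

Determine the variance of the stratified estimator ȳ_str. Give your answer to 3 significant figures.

0.00832

Var(ȳ_str) = Σₕ Wₕ²(1 − fₕ)sₕ²/nₕ with Wₕ = Nₕ/N, N = 38771.
Private: Wₕ = 0.21660519; term = 0.21660519²·(1 − 0.05834723)·16.78/490 = 0.0015129494.
Public: Wₕ = 0.26803539; term = 0.26803539²·(1 − 0.02559661)·22.96/266 = 0.0060424533.
Nonprofit: Wₕ = 0.51535942; term = 0.51535942²·(1 − 0.21760673)·15.94/4348 = 7.6180589 × 10^-4.
Sum = 0.0083172086.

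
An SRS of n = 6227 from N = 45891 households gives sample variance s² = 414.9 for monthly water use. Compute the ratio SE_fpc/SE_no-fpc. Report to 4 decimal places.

f = n/N = 6227/45891 = 0.13569109.
SE_no-fpc = √(s²/n) = 0.25812632; SE_fpc = √((1−f)s²/n) = 0.23997543.
Ratio = √(1−f) = 0.92968215.

0.9297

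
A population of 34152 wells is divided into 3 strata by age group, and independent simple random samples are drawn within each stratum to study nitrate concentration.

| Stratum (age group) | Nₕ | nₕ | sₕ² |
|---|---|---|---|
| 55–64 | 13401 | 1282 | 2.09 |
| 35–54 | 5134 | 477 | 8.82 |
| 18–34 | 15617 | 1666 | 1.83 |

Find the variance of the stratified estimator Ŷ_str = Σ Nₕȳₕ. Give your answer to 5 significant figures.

Var(Ŷ_str) = Σₕ Nₕ²(1 − fₕ)sₕ²/nₕ.
55–64: 13401²·(1 − 1282/13401)·2.09/1282 = 264766.02.
35–54: 5134²·(1 − 477/5134)·8.82/477 = 442091.65.
18–34: 15617²·(1 − 1666/15617)·1.83/1666 = 239320.03.
Sum = 946177.7.

946180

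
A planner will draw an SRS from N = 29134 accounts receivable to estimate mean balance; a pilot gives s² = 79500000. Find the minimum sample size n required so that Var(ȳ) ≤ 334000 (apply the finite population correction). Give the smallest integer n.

237

Without fpc, n₀ = s²/D = 79500000/334000 = 238.0240.
With fpc, (1 − n/N)·s²/n ≤ D requires n ≥ n₀/(1 + n₀/N) = 238.0240/(1 + 238.0240/29134) = 236.0951.
Rounding up, n = 237.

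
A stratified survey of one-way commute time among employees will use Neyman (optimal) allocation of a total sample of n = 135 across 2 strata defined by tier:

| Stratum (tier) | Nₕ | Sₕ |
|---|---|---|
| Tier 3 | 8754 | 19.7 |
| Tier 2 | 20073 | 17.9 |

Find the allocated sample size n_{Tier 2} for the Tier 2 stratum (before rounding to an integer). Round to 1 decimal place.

91.2

Neyman allocation: nₕ = n·NₕSₕ / Σⱼ NⱼSⱼ.
Σ NⱼSⱼ = 8754·19.7 + 20073·17.9 = 531760.5.
n_{Tier 2} = 135·20073·17.9 / 531760.5 = 91.2.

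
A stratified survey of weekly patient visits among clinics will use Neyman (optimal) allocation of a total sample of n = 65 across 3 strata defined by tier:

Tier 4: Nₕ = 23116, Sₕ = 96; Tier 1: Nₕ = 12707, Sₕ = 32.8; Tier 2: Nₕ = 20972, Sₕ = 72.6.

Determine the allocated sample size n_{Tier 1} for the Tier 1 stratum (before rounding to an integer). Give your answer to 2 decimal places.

6.51

Neyman allocation: nₕ = n·NₕSₕ / Σⱼ NⱼSⱼ.
Σ NⱼSⱼ = 23116·96 + 12707·32.8 + 20972·72.6 = 4.1584928 × 10^6.
n_{Tier 1} = 65·12707·32.8 / (4.1584928 × 10^6) = 6.51.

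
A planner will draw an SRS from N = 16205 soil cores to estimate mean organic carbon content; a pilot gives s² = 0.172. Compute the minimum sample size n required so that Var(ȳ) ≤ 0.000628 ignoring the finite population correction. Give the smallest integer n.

Without fpc, n₀ = s²/D = 0.172/0.000628 = 273.8854.
Rounding up, n = 274.

274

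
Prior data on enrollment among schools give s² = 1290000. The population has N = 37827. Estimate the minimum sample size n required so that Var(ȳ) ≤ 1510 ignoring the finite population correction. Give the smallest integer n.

Without fpc, n₀ = s²/D = 1290000/1510 = 854.3046.
Rounding up, n = 855.

855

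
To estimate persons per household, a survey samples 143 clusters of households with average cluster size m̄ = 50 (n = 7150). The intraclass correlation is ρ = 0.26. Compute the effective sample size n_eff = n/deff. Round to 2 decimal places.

520.38

deff = 1 + (50 − 1)·0.26 = 1 + 12.74 = 13.74.
n_eff = 7150 / 13.74 = 520.38.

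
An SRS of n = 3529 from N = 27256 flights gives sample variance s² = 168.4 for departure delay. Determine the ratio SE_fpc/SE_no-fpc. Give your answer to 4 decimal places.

0.9330

f = n/N = 3529/27256 = 0.12947608.
SE_no-fpc = √(s²/n) = 0.21844656; SE_fpc = √((1−f)s²/n) = 0.20381473.
Ratio = √(1−f) = 0.93301871.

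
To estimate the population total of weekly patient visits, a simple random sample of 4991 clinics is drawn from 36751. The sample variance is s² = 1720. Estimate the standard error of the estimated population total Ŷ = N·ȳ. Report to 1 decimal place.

20056.0

Var(Ŷ) = N²·Var(ȳ) = N²·(1 − n/N)·s²/n.
f = 4991/36751 = 0.13580583; Var(ȳ) = 0.86419417·1720/4991 = 0.29781887.
Var(Ŷ) = 36751² · 0.29781887 = 4.0224489 × 10^8.
SE(Ŷ) = √(4.0224489 × 10^8) = 20056.0.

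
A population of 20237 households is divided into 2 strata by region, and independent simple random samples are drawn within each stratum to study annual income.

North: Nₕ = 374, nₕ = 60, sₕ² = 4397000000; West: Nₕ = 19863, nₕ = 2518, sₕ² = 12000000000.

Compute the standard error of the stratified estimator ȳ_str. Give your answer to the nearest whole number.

Var(ȳ_str) = Σₕ Wₕ²(1 − fₕ)sₕ²/nₕ with Wₕ = Nₕ/N, N = 20237.
North: Wₕ = 0.01848100; term = 0.01848100²·(1 − 0.16042781)·4397000000/60 = 21014.265.
West: Wₕ = 0.98151900; term = 0.98151900²·(1 − 0.12676836)·12000000000/2518 = 4.0091509 × 10^6.
Sum = 4.0301652 × 10^6.
SE = √(4.0301652 × 10^6) = 2008.

2008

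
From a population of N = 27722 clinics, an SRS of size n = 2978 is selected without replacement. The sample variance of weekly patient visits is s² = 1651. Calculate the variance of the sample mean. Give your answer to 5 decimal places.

Under SRS without replacement, Var(ȳ) = (1 − f)·s²/n with f = n/N = 2978/27722 = 0.10742371.
Var(ȳ) = (1 − 0.10742371)·1651/2978 = 0.89257629·0.55439893 = 0.49484334.

0.49484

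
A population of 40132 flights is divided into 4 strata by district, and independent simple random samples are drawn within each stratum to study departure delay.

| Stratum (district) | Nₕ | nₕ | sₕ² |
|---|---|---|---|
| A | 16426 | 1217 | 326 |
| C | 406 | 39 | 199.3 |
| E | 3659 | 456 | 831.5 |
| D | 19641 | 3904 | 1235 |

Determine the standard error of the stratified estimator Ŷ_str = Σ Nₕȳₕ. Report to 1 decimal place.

13668.6

Var(Ŷ_str) = Σₕ Nₕ²(1 − fₕ)sₕ²/nₕ.
A: 16426²·(1 − 1217/16426)·326/1217 = 6.692055 × 10^7.
C: 406²·(1 − 39/406)·199.3/39 = 761438.43.
E: 3659²·(1 − 456/3659)·831.5/456 = 2.1370602 × 10^7.
D: 19641²·(1 − 3904/19641)·1235/3904 = 9.7778347 × 10^7.
Sum = 1.8683094 × 10^8.
SE = √(1.8683094 × 10^8) = 13668.6.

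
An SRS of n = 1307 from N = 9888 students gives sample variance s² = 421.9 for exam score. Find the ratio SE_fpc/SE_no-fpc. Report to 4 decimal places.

0.9316

f = n/N = 1307/9888 = 0.13218042.
SE_no-fpc = √(s²/n) = 0.56815518; SE_fpc = √((1−f)s²/n) = 0.52927538.
Ratio = √(1−f) = 0.93156834.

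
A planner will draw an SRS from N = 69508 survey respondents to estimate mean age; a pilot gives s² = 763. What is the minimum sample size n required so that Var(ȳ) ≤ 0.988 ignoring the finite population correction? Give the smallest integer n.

Without fpc, n₀ = s²/D = 763/0.988 = 772.2672.
Rounding up, n = 773.

773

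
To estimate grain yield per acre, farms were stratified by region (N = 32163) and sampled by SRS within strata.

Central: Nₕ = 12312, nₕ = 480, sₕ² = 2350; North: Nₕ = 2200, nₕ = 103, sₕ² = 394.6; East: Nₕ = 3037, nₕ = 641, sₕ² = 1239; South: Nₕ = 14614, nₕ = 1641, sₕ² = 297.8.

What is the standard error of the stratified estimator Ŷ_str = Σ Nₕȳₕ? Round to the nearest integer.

27917

Var(Ŷ_str) = Σₕ Nₕ²(1 − fₕ)sₕ²/nₕ.
Central: 12312²·(1 − 480/12312)·2350/480 = 7.1320338 × 10^8.
North: 2200²·(1 − 103/2200)·394.6/103 = 1.7674249 × 10^7.
East: 3037²·(1 − 641/3037)·1239/641 = 1.4065167 × 10^7.
South: 14614²·(1 − 1641/14614)·297.8/1641 = 3.4405323 × 10^7.
Sum = 7.7934812 × 10^8.
SE = √(7.7934812 × 10^8) = 27917.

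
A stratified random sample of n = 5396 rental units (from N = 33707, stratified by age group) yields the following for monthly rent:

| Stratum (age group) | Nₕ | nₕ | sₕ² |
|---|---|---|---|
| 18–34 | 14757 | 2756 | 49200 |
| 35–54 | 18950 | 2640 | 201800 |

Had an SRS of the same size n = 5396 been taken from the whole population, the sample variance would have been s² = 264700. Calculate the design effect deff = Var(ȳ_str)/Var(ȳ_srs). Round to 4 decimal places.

Var(ȳ_str) = Σ Wₕ²(1−fₕ)sₕ²/nₕ with Wₕ = Nₕ/33707:
  18–34: (14757/33707)²·(1−2756/14757)·49200/2756 = 2.7826668
  35–54: (18950/33707)²·(1−2640/18950)·201800/2640 = 20.794104
  → Var(ȳ_str) = 23.576771.
Var(ȳ_srs) = (1 − 5396/33707)·264700/5396 = 41.201887.
deff = 23.576771 / 41.201887 = 0.5722.

0.5722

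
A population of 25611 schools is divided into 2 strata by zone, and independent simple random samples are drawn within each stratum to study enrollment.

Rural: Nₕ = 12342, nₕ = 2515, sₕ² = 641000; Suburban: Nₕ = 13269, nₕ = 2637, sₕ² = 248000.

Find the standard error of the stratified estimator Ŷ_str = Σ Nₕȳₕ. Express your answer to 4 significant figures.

Var(Ŷ_str) = Σₕ Nₕ²(1 − fₕ)sₕ²/nₕ.
Rural: 12342²·(1 − 2515/12342)·641000/2515 = 3.091196 × 10^10.
Suburban: 13269²·(1 − 2637/13269)·248000/2637 = 1.3267672 × 10^10.
Sum = 4.4179632 × 10^10.
SE = √(4.4179632 × 10^10) = 210200.

210200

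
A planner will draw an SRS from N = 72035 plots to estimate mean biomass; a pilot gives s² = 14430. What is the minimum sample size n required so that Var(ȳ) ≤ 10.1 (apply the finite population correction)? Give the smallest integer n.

Without fpc, n₀ = s²/D = 14430/10.1 = 1428.7129.
With fpc, (1 − n/N)·s²/n ≤ D requires n ≥ n₀/(1 + n₀/N) = 1428.7129/(1 + 1428.7129/72035) = 1400.9275.
Rounding up, n = 1401.

1401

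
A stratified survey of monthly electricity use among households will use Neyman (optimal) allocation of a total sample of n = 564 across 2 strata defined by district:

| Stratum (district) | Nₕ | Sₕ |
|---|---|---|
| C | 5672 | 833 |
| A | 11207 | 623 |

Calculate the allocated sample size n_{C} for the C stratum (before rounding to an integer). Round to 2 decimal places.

227.63

Neyman allocation: nₕ = n·NₕSₕ / Σⱼ NⱼSⱼ.
Σ NⱼSⱼ = 5672·833 + 11207·623 = 1.1706737 × 10^7.
n_{C} = 564·5672·833 / (1.1706737 × 10^7) = 227.63.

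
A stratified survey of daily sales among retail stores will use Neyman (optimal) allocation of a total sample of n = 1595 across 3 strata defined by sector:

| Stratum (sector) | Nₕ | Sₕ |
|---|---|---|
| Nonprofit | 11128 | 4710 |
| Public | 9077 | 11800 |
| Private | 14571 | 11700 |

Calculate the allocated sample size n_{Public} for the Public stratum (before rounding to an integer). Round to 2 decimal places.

517.69

Neyman allocation: nₕ = n·NₕSₕ / Σⱼ NⱼSⱼ.
Σ NⱼSⱼ = 11128·4710 + 9077·11800 + 14571·11700 = 3.3000218 × 10^8.
n_{Public} = 1595·9077·11800 / (3.3000218 × 10^8) = 517.69.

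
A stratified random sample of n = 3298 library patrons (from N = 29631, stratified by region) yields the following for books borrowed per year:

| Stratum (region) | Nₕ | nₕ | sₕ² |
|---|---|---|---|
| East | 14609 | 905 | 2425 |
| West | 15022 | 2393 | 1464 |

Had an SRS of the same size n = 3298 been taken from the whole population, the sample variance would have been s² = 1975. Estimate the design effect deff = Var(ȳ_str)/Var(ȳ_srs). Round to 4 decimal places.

1.3965

Var(ȳ_str) = Σ Wₕ²(1−fₕ)sₕ²/nₕ with Wₕ = Nₕ/29631:
  East: (14609/29631)²·(1−905/14609)·2425/905 = 0.61099603
  West: (15022/29631)²·(1−2393/15022)·1464/2393 = 0.13219118
  → Var(ȳ_str) = 0.74318721.
Var(ȳ_srs) = (1 − 3298/29631)·1975/3298 = 0.53219462.
deff = 0.74318721 / 0.53219462 = 1.3965.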